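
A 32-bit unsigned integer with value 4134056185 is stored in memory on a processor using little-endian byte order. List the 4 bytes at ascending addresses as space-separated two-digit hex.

4134056185 in hexadecimal, padded to 32 bits, is 0xF668B0F9.
Split into bytes (most-significant first): F6 68 B0 F9.
Little-endian stores the least-significant byte at the lowest address.
So at ascending addresses the bytes are F9 B0 68 F6.

F9 B0 68 F6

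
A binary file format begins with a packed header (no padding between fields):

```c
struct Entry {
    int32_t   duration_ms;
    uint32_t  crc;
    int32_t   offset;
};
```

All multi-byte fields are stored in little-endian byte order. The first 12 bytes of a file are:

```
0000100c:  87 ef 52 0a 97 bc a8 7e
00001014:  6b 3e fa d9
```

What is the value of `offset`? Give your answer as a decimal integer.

-637911445

`offset` follows `duration_ms` (4 B), `crc` (4 B), so it starts at offset 4 + 4 = 8 and occupies 4 bytes.
Bytes at offsets 8..11: 6B 3E FA D9.
Little-endian stores the least-significant byte at the lowest address.
Reassemble most-significant byte first: D9 FA 3E 6B → 0xD9FA3E6B.
Top bit is set, so as a signed 32-bit value this is 0xD9FA3E6B − 2^32 = -637911445.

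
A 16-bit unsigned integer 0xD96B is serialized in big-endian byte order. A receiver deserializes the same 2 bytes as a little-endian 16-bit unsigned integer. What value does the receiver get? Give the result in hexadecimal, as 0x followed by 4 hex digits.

Stored big-endian, the bytes at ascending addresses are D9 6B.
Read back as little-endian, the first byte is least significant, giving 0x6BD9.

0x6BD9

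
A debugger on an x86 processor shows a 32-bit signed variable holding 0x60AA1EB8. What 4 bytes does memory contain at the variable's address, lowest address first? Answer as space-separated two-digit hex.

B8 1E AA 60

Split into bytes (most-significant first): 60 AA 1E B8.
In little-endian order the low byte comes first in memory.
So at ascending addresses the bytes are B8 1E AA 60.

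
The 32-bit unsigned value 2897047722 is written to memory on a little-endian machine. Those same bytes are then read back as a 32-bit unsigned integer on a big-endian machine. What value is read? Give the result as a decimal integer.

2859511212

2897047722 in 32-bit hexadecimal is 0xACAD70AA.
Stored little-endian, the bytes at ascending addresses are AA 70 AD AC.
Read back as big-endian, the last byte is least significant, giving 0xAA70ADAC.
0xAA70ADAC = 2859511212.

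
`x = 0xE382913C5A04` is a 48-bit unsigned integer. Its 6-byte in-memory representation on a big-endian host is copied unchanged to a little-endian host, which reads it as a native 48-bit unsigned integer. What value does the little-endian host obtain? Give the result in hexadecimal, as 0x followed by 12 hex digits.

Stored big-endian, the bytes at ascending addresses are E3 82 91 3C 5A 04.
Read back as little-endian, the first byte is least significant, giving 0x045A3C9182E3.

0x045A3C9182E3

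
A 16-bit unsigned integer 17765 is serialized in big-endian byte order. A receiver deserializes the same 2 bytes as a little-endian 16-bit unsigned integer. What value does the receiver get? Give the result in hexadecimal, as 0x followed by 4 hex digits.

17765 in 16-bit hexadecimal is 0x4565.
Stored big-endian, the bytes at ascending addresses are 45 65.
Read back as little-endian, the first byte is least significant, giving 0x6545.

0x6545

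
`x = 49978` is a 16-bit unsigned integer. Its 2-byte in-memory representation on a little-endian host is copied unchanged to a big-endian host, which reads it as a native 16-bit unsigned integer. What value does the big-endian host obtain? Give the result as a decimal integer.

49978 in 16-bit hexadecimal is 0xC33A.
Stored little-endian, the bytes at ascending addresses are 3A C3.
Read back as big-endian, the last byte is least significant, giving 0x3AC3.
0x3AC3 = 15043.

15043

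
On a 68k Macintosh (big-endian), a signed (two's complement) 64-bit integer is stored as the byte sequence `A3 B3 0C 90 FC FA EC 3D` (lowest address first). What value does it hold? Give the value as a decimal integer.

-6650958407836963779

Big-endian stores the most-significant byte at the lowest address.
The bytes are already most-significant first: 0xA3B30C90FCFAEC3D.
Top bit is set, so as a signed 64-bit value this is 0xA3B30C90FCFAEC3D − 2^64 = -6650958407836963779.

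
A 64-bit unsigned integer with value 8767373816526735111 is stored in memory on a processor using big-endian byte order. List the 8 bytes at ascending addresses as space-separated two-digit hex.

79 AB F8 08 DB 23 07 07

8767373816526735111 in hexadecimal, padded to 64 bits, is 0x79ABF808DB230707.
Split into bytes (most-significant first): 79 AB F8 08 DB 23 07 07.
In big-endian order the high byte comes first in memory.
So the memory order matches the most-significant-first order: 79 AB F8 08 DB 23 07 07.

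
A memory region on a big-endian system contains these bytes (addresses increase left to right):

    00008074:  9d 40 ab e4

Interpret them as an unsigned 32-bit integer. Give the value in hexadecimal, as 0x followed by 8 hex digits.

0x9D40ABE4

Big-endian: lowest address holds the most-significant byte.
The bytes are already most-significant first: 0x9D40ABE4.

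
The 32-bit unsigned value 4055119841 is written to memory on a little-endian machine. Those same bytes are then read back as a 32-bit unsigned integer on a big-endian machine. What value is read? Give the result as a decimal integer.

4055119841 in 32-bit hexadecimal is 0xF1B437E1.
Stored little-endian, the bytes at ascending addresses are E1 37 B4 F1.
Read back as big-endian, the last byte is least significant, giving 0xE137B4F1.
0xE137B4F1 = 3778524401.

3778524401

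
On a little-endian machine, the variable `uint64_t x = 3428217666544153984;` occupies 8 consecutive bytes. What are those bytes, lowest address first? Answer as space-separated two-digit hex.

3428217666544153984 in hexadecimal, padded to 64 bits, is 0x2F9379CDE3153580.
Split into bytes (most-significant first): 2F 93 79 CD E3 15 35 80.
Little-endian: lowest address holds the least-significant byte.
So at ascending addresses the bytes are 80 35 15 E3 CD 79 93 2F.

80 35 15 E3 CD 79 93 2F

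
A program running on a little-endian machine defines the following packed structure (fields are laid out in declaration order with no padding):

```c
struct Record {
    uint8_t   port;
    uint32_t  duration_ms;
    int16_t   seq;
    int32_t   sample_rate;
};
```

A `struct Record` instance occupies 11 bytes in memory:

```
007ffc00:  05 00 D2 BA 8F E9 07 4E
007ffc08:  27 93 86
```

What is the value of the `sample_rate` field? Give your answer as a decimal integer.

`sample_rate` follows `port` (1 B), `duration_ms` (4 B), `seq` (2 B), so it starts at offset 1 + 4 + 2 = 7 and occupies 4 bytes.
Bytes at offsets 7..10: 4E 27 93 86.
Little-endian stores the least-significant byte at the lowest address.
Reassemble most-significant byte first: 86 93 27 4E → 0x8693274E.
Top bit is set, so as a signed 32-bit value this is 0x8693274E − 2^32 = -2037176498.

-2037176498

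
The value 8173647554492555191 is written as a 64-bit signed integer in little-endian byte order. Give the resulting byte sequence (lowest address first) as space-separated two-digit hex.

B7 DF C4 1C 25 A1 6E 71

8173647554492555191 in hexadecimal, padded to 64 bits, is 0x716EA1251CC4DFB7.
Split into bytes (most-significant first): 71 6E A1 25 1C C4 DF B7.
Little-endian stores the least-significant byte at the lowest address.
So at ascending addresses the bytes are B7 DF C4 1C 25 A1 6E 71.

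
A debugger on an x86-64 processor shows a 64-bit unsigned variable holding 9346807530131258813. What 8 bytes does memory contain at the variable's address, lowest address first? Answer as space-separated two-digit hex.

BD 7D 6B 59 ED 87 B6 81

9346807530131258813 in hexadecimal, padded to 64 bits, is 0x81B687ED596B7DBD.
Split into bytes (most-significant first): 81 B6 87 ED 59 6B 7D BD.
Little-endian stores the least-significant byte at the lowest address.
So at ascending addresses the bytes are BD 7D 6B 59 ED 87 B6 81.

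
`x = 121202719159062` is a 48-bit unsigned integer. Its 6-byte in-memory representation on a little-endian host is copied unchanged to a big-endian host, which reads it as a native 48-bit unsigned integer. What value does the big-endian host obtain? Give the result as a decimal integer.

121202719159062 in 48-bit hexadecimal is 0x6E3BB5057316.
Stored little-endian, the bytes at ascending addresses are 16 73 05 B5 3B 6E.
Read back as big-endian, the last byte is least significant, giving 0x167305B53B6E.
0x167305B53B6E = 24683272813422.

24683272813422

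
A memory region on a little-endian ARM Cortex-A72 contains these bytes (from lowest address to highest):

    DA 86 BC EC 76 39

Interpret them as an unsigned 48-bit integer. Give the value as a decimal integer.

63182940702426

Little-endian: lowest address holds the least-significant byte.
Reassemble most-significant byte first: 39 76 EC BC 86 DA → 0x3976ECBC86DA.
0x3976ECBC86DA = 63182940702426.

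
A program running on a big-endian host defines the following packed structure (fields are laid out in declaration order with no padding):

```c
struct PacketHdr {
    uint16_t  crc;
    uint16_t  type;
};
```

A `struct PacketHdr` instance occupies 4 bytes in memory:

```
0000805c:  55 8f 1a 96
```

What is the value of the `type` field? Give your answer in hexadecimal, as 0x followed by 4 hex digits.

`type` follows `crc` (2 bytes), so it starts at byte offset 2 and occupies 2 bytes.
Bytes at offsets 2..3: 1A 96.
In big-endian order the high byte comes first in memory.
The bytes are already most-significant first: 0x1A96.

0x1A96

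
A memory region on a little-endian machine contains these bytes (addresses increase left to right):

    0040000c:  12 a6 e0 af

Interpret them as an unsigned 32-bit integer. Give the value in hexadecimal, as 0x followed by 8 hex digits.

In little-endian order the low byte comes first in memory.
Reassemble most-significant byte first: AF E0 A6 12 → 0xAFE0A612.

0xAFE0A612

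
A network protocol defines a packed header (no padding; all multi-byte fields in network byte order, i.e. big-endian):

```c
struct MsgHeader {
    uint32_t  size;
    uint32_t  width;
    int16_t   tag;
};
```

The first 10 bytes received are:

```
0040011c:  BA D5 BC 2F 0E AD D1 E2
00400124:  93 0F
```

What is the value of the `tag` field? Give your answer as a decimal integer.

`tag` follows `size` (4 B), `width` (4 B), so it starts at offset 4 + 4 = 8 and occupies 2 bytes.
Bytes at offsets 8..9: 93 0F.
Big-endian: lowest address holds the most-significant byte.
The bytes are already most-significant first: 0x930F.
Top bit is set, so as a signed 16-bit value this is 0x930F − 2^16 = -27889.

-27889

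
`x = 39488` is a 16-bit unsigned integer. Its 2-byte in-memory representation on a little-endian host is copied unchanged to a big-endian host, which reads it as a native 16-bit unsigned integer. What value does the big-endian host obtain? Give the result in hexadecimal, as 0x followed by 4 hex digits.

39488 in 16-bit hexadecimal is 0x9A40.
Stored little-endian, the bytes at ascending addresses are 40 9A.
Read back as big-endian, the last byte is least significant, giving 0x409A.

0x409A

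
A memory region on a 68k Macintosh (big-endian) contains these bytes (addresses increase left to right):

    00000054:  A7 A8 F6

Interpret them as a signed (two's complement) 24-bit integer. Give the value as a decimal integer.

-5789450

Big-endian stores the most-significant byte at the lowest address.
The bytes are already most-significant first: 0xA7A8F6.
Top bit is set, so as a signed 24-bit value this is 0xA7A8F6 − 2^24 = -5789450.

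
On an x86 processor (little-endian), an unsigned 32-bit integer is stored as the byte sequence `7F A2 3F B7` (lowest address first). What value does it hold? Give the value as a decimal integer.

3074400895

In little-endian order the low byte comes first in memory.
Reassemble most-significant byte first: B7 3F A2 7F → 0xB73FA27F.
0xB73FA27F = 3074400895.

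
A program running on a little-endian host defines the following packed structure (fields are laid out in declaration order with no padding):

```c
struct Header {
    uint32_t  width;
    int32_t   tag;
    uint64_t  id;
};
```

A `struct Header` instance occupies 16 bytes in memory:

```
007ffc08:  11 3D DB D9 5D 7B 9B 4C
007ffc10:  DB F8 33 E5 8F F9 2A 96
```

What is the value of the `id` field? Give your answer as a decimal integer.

10820735451132066011

`id` follows `width` (4 B), `tag` (4 B), so it starts at offset 4 + 4 = 8 and occupies 8 bytes.
Bytes at offsets 8..15: DB F8 33 E5 8F F9 2A 96.
Little-endian stores the least-significant byte at the lowest address.
Reassemble most-significant byte first: 96 2A F9 8F E5 33 F8 DB → 0x962AF98FE533F8DB.
0x962AF98FE533F8DB = 10820735451132066011.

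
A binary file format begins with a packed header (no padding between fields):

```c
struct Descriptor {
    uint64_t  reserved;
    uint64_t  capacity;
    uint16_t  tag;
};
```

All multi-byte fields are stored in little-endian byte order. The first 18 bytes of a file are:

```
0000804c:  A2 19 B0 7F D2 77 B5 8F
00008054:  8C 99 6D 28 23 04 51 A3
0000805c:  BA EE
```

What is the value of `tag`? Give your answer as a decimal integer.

`tag` follows `reserved` (8 B), `capacity` (8 B), so it starts at offset 8 + 8 = 16 and occupies 2 bytes.
Bytes at offsets 16..17: BA EE.
Little-endian stores the least-significant byte at the lowest address.
Reassemble most-significant byte first: EE BA → 0xEEBA.
0xEEBA = 61114.

61114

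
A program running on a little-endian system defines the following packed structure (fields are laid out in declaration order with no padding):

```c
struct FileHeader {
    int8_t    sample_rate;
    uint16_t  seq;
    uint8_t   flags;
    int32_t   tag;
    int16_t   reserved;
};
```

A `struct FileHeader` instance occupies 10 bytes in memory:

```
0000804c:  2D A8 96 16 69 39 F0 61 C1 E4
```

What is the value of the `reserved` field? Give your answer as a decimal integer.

`reserved` follows `sample_rate` (1 B), `seq` (2 B), `flags` (1 B), `tag` (4 B), so it starts at offset 1 + 2 + 1 + 4 = 8 and occupies 2 bytes.
Bytes at offsets 8..9: C1 E4.
In little-endian order the low byte comes first in memory.
Reassemble most-significant byte first: E4 C1 → 0xE4C1.
Top bit is set, so as a signed 16-bit value this is 0xE4C1 − 2^16 = -6975.

-6975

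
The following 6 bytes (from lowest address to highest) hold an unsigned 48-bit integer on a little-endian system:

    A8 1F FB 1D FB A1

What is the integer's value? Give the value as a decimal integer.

Little-endian stores the least-significant byte at the lowest address.
Reassemble most-significant byte first: A1 FB 1D FB 1F A8 → 0xA1FB1DFB1FA8.
0xA1FB1DFB1FA8 = 178099911860136.

178099911860136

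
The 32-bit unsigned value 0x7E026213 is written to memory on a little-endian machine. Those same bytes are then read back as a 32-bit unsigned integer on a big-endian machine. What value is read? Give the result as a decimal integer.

Stored little-endian, the bytes at ascending addresses are 13 62 02 7E.
Read back as big-endian, the last byte is least significant, giving 0x1362027E.
0x1362027E = 325190270.

325190270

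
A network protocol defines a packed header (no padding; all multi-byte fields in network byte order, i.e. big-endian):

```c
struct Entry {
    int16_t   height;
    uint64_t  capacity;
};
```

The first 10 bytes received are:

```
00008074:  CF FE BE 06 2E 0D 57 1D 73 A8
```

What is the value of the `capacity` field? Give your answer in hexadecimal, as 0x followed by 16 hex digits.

0xBE062E0D571D73A8

`capacity` follows `height` (2 bytes), so it starts at byte offset 2 and occupies 8 bytes.
Bytes at offsets 2..9: BE 06 2E 0D 57 1D 73 A8.
Big-endian stores the most-significant byte at the lowest address.
The bytes are already most-significant first: 0xBE062E0D571D73A8.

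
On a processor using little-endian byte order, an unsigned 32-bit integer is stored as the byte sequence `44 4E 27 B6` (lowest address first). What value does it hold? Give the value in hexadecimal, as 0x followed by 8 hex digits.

0xB6274E44

In little-endian order the low byte comes first in memory.
Reassemble most-significant byte first: B6 27 4E 44 → 0xB6274E44.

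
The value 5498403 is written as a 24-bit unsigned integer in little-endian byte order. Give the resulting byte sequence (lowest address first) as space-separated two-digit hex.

23 E6 53

5498403 in hexadecimal, padded to 24 bits, is 0x53E623.
Split into bytes (most-significant first): 53 E6 23.
In little-endian order the low byte comes first in memory.
So at ascending addresses the bytes are 23 E6 53.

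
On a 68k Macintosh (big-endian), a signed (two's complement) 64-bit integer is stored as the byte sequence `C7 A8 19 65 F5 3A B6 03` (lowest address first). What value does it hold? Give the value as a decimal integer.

Big-endian: lowest address holds the most-significant byte.
The bytes are already most-significant first: 0xC7A81965F53AB603.
Top bit is set, so as a signed 64-bit value this is 0xC7A81965F53AB603 − 2^64 = -4059967138377845245.

-4059967138377845245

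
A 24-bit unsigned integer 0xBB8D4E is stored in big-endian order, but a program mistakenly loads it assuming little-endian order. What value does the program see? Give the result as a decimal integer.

5148091

Stored big-endian, the bytes at ascending addresses are BB 8D 4E.
Read back as little-endian, the first byte is least significant, giving 0x4E8DBB.
0x4E8DBB = 5148091.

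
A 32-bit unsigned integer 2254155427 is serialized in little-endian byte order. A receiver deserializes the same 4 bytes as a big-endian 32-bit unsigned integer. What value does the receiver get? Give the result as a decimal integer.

2746112902

2254155427 in 32-bit hexadecimal is 0x865BAEA3.
Stored little-endian, the bytes at ascending addresses are A3 AE 5B 86.
Read back as big-endian, the last byte is least significant, giving 0xA3AE5B86.
0xA3AE5B86 = 2746112902.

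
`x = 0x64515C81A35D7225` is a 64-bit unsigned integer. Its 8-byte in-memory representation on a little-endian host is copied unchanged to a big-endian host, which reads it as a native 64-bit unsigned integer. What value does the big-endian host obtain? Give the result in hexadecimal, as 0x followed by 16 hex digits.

0x25725DA3815C5164

Stored little-endian, the bytes at ascending addresses are 25 72 5D A3 81 5C 51 64.
Read back as big-endian, the last byte is least significant, giving 0x25725DA3815C5164.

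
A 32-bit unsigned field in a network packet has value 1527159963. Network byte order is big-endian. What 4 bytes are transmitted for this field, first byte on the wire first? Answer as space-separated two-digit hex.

1527159963 in hexadecimal, padded to 32 bits, is 0x5B069C9B.
Split into bytes (most-significant first): 5B 06 9C 9B.
In big-endian order the high byte comes first in memory.
So the memory order matches the most-significant-first order: 5B 06 9C 9B.

5B 06 9C 9B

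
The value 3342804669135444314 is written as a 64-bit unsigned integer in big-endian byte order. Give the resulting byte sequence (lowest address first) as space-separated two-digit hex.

3342804669135444314 in hexadecimal, padded to 64 bits, is 0x2E640722B955D95A.
Split into bytes (most-significant first): 2E 64 07 22 B9 55 D9 5A.
Big-endian stores the most-significant byte at the lowest address.
So the memory order matches the most-significant-first order: 2E 64 07 22 B9 55 D9 5A.

2E 64 07 22 B9 55 D9 5A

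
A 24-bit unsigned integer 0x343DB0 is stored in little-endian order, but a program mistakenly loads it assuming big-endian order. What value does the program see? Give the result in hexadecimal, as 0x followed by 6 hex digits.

Stored little-endian, the bytes at ascending addresses are B0 3D 34.
Read back as big-endian, the last byte is least significant, giving 0xB03D34.

0xB03D34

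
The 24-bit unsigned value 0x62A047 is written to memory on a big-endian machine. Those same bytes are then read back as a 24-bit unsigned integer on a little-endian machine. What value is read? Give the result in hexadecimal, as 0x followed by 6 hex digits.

Stored big-endian, the bytes at ascending addresses are 62 A0 47.
Read back as little-endian, the first byte is least significant, giving 0x47A062.

0x47A062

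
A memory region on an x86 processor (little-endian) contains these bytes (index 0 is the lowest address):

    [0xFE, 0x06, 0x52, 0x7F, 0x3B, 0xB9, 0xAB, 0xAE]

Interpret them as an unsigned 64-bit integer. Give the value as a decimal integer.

12586357248807274238

Little-endian: lowest address holds the least-significant byte.
Reassemble most-significant byte first: AE AB B9 3B 7F 52 06 FE → 0xAEABB93B7F5206FE.
0xAEABB93B7F5206FE = 12586357248807274238.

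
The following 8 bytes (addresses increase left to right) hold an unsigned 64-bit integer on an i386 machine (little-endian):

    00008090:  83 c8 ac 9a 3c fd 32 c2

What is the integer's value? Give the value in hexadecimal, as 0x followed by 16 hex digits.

0xC232FD3C9AACC883

In little-endian order the low byte comes first in memory.
Reassemble most-significant byte first: C2 32 FD 3C 9A AC C8 83 → 0xC232FD3C9AACC883.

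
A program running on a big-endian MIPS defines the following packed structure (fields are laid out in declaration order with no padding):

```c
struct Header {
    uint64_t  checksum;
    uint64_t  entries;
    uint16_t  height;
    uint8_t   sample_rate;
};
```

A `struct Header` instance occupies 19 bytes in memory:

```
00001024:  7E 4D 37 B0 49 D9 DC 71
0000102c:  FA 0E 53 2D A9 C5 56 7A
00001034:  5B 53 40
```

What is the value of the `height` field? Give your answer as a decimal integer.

`height` follows `checksum` (8 B), `entries` (8 B), so it starts at offset 8 + 8 = 16 and occupies 2 bytes.
Bytes at offsets 16..17: 5B 53.
Big-endian stores the most-significant byte at the lowest address.
The bytes are already most-significant first: 0x5B53.
0x5B53 = 23379.

23379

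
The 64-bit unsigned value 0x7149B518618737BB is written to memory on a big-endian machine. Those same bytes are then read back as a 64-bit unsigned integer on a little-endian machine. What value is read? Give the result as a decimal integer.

Stored big-endian, the bytes at ascending addresses are 71 49 B5 18 61 87 37 BB.
Read back as little-endian, the first byte is least significant, giving 0xBB37876118B54971.
0xBB37876118B54971 = 13490400059907721585.

13490400059907721585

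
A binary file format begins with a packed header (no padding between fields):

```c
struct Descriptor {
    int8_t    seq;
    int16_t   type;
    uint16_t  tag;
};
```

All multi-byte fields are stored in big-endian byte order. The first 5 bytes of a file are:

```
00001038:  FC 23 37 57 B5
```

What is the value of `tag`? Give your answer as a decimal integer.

22453

`tag` follows `seq` (1 B), `type` (2 B), so it starts at offset 1 + 2 = 3 and occupies 2 bytes.
Bytes at offsets 3..4: 57 B5.
In big-endian order the high byte comes first in memory.
The bytes are already most-significant first: 0x57B5.
0x57B5 = 22453.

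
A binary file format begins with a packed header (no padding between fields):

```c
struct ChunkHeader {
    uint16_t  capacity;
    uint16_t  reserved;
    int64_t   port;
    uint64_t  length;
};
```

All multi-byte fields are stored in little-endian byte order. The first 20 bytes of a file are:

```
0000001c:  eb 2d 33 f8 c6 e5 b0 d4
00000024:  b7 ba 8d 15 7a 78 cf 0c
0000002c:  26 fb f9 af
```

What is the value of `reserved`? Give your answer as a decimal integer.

63539

`reserved` follows `capacity` (2 bytes), so it starts at byte offset 2 and occupies 2 bytes.
Bytes at offsets 2..3: 33 F8.
Little-endian stores the least-significant byte at the lowest address.
Reassemble most-significant byte first: F8 33 → 0xF833.
0xF833 = 63539.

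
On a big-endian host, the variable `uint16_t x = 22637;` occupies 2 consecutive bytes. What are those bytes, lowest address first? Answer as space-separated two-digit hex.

58 6D

22637 in hexadecimal, padded to 16 bits, is 0x586D.
Split into bytes (most-significant first): 58 6D.
Big-endian stores the most-significant byte at the lowest address.
So the memory order matches the most-significant-first order: 58 6D.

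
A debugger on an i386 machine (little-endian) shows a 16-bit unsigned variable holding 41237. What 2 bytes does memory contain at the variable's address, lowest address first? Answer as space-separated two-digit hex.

41237 in hexadecimal, padded to 16 bits, is 0xA115.
Split into bytes (most-significant first): A1 15.
Little-endian stores the least-significant byte at the lowest address.
So at ascending addresses the bytes are 15 A1.

15 A1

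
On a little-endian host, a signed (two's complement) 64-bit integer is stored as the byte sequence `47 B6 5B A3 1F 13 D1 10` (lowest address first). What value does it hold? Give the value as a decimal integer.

1211770801344984647

In little-endian order the low byte comes first in memory.
Reassemble most-significant byte first: 10 D1 13 1F A3 5B B6 47 → 0x10D1131FA35BB647.
0x10D1131FA35BB647 = 1211770801344984647.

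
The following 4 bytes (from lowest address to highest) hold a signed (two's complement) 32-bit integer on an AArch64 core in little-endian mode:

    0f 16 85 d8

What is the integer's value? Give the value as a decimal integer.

-662366705

Little-endian: lowest address holds the least-significant byte.
Reassemble most-significant byte first: D8 85 16 0F → 0xD885160F.
Top bit is set, so as a signed 32-bit value this is 0xD885160F − 2^32 = -662366705.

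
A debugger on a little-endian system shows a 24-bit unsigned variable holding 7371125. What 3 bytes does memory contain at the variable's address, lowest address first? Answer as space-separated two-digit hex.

75 79 70

7371125 in hexadecimal, padded to 24 bits, is 0x707975.
Split into bytes (most-significant first): 70 79 75.
Little-endian stores the least-significant byte at the lowest address.
So at ascending addresses the bytes are 75 79 70.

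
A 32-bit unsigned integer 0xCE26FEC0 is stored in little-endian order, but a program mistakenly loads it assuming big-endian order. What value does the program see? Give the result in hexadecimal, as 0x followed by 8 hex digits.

Stored little-endian, the bytes at ascending addresses are C0 FE 26 CE.
Read back as big-endian, the last byte is least significant, giving 0xC0FE26CE.

0xC0FE26CE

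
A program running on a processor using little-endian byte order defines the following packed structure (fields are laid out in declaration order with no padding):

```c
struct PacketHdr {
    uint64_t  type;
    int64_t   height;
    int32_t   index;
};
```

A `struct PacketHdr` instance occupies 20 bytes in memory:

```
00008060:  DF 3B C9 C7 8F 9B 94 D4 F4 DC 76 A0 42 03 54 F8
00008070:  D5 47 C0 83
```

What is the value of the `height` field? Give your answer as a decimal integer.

-552813269564859148

`height` follows `type` (8 bytes), so it starts at byte offset 8 and occupies 8 bytes.
Bytes at offsets 8..15: F4 DC 76 A0 42 03 54 F8.
Little-endian stores the least-significant byte at the lowest address.
Reassemble most-significant byte first: F8 54 03 42 A0 76 DC F4 → 0xF8540342A076DCF4.
Top bit is set, so as a signed 64-bit value this is 0xF8540342A076DCF4 − 2^64 = -552813269564859148.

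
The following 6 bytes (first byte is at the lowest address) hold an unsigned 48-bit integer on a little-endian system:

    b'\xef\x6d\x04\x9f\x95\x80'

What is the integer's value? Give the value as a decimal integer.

Little-endian stores the least-significant byte at the lowest address.
Reassemble most-significant byte first: 80 95 9F 04 6D EF → 0x80959F046DEF.
0x80959F046DEF = 141380106350063.

141380106350063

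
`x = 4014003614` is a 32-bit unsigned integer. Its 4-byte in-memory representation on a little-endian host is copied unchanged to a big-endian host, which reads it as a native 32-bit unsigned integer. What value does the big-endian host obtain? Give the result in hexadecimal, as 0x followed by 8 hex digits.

0x9ED540EF

4014003614 in 32-bit hexadecimal is 0xEF40D59E.
Stored little-endian, the bytes at ascending addresses are 9E D5 40 EF.
Read back as big-endian, the last byte is least significant, giving 0x9ED540EF.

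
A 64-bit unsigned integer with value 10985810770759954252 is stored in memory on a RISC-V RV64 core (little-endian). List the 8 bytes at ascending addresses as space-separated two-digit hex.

10985810770759954252 in hexadecimal, padded to 64 bits, is 0x987570B0D0CEAF4C.
Split into bytes (most-significant first): 98 75 70 B0 D0 CE AF 4C.
Little-endian: lowest address holds the least-significant byte.
So at ascending addresses the bytes are 4C AF CE D0 B0 70 75 98.

4C AF CE D0 B0 70 75 98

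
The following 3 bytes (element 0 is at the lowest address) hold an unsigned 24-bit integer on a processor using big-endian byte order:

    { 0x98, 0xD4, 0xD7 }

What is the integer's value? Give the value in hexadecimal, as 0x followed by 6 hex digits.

0x98D4D7

Big-endian: lowest address holds the most-significant byte.
The bytes are already most-significant first: 0x98D4D7.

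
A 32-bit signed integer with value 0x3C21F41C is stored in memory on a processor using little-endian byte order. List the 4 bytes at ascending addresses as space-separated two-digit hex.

Split into bytes (most-significant first): 3C 21 F4 1C.
In little-endian order the low byte comes first in memory.
So at ascending addresses the bytes are 1C F4 21 3C.

1C F4 21 3C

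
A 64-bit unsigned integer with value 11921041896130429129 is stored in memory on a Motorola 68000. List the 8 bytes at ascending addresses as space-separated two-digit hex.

A5 70 0C 71 B3 67 40 C9

11921041896130429129 in hexadecimal, padded to 64 bits, is 0xA5700C71B36740C9.
Split into bytes (most-significant first): A5 70 0C 71 B3 67 40 C9.
In big-endian order the high byte comes first in memory.
So the memory order matches the most-significant-first order: A5 70 0C 71 B3 67 40 C9.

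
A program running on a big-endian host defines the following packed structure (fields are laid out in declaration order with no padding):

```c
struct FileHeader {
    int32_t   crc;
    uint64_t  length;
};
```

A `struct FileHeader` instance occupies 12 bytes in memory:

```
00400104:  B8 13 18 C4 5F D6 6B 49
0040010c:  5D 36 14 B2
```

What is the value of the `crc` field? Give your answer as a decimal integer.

-1206708028

`crc` is the first field, at byte offset 0, occupying 4 bytes.
Bytes at offsets 0..3: B8 13 18 C4.
Big-endian stores the most-significant byte at the lowest address.
The bytes are already most-significant first: 0xB81318C4.
Top bit is set, so as a signed 32-bit value this is 0xB81318C4 − 2^32 = -1206708028.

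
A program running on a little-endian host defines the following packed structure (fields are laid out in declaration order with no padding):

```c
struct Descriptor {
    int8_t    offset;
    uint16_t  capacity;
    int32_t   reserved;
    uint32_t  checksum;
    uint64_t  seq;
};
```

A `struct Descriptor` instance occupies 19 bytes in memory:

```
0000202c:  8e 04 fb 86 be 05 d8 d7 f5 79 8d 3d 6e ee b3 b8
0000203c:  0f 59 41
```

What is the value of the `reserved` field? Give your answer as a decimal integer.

`reserved` follows `offset` (1 B), `capacity` (2 B), so it starts at offset 1 + 2 = 3 and occupies 4 bytes.
Bytes at offsets 3..6: 86 BE 05 D8.
Little-endian stores the least-significant byte at the lowest address.
Reassemble most-significant byte first: D8 05 BE 86 → 0xD805BE86.
Top bit is set, so as a signed 32-bit value this is 0xD805BE86 − 2^32 = -670712186.

-670712186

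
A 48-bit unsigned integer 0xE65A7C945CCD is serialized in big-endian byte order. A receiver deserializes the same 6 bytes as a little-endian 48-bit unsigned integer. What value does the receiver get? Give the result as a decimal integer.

225797511863014

Stored big-endian, the bytes at ascending addresses are E6 5A 7C 94 5C CD.
Read back as little-endian, the first byte is least significant, giving 0xCD5C947C5AE6.
0xCD5C947C5AE6 = 225797511863014.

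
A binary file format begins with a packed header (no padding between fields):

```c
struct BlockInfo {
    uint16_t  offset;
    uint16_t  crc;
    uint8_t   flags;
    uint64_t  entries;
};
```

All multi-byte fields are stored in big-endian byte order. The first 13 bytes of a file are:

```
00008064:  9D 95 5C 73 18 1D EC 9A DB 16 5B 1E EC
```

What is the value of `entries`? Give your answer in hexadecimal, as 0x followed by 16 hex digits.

0x1DEC9ADB165B1EEC

`entries` follows `offset` (2 B), `crc` (2 B), `flags` (1 B), so it starts at offset 2 + 2 + 1 = 5 and occupies 8 bytes.
Bytes at offsets 5..12: 1D EC 9A DB 16 5B 1E EC.
In big-endian order the high byte comes first in memory.
The bytes are already most-significant first: 0x1DEC9ADB165B1EEC.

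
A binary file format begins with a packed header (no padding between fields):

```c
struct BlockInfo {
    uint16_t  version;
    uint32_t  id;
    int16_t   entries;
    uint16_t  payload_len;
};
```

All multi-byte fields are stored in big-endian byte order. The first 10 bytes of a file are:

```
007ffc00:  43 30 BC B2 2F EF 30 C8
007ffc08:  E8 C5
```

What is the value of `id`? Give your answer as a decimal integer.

`id` follows `version` (2 bytes), so it starts at byte offset 2 and occupies 4 bytes.
Bytes at offsets 2..5: BC B2 2F EF.
Big-endian: lowest address holds the most-significant byte.
The bytes are already most-significant first: 0xBCB22FEF.
0xBCB22FEF = 3165794287.

3165794287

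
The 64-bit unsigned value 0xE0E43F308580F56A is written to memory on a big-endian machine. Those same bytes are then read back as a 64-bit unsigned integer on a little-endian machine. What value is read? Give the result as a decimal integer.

Stored big-endian, the bytes at ascending addresses are E0 E4 3F 30 85 80 F5 6A.
Read back as little-endian, the first byte is least significant, giving 0x6AF58085303FE4E0.
0x6AF58085303FE4E0 = 7707207646842971360.

7707207646842971360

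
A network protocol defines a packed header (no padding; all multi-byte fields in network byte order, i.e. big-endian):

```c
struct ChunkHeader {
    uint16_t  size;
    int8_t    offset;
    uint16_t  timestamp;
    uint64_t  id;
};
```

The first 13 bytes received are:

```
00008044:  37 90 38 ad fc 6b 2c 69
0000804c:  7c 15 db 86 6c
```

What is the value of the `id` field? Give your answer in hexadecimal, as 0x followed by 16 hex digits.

`id` follows `size` (2 B), `offset` (1 B), `timestamp` (2 B), so it starts at offset 2 + 1 + 2 = 5 and occupies 8 bytes.
Bytes at offsets 5..12: 6B 2C 69 7C 15 DB 86 6C.
In big-endian order the high byte comes first in memory.
The bytes are already most-significant first: 0x6B2C697C15DB866C.

0x6B2C697C15DB866C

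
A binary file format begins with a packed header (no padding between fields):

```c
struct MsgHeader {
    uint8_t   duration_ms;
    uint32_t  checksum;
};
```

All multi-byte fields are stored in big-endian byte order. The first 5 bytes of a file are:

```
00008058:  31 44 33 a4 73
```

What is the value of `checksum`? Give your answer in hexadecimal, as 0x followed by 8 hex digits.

0x4433A473

`checksum` follows `duration_ms` (1 byte), so it starts at byte offset 1 and occupies 4 bytes.
Bytes at offsets 1..4: 44 33 A4 73.
Big-endian: lowest address holds the most-significant byte.
The bytes are already most-significant first: 0x4433A473.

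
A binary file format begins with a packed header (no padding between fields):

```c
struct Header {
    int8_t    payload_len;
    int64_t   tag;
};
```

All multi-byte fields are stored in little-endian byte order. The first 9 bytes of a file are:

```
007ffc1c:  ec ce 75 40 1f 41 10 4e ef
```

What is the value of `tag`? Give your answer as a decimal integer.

-1203006178578106930

`tag` follows `payload_len` (1 byte), so it starts at byte offset 1 and occupies 8 bytes.
Bytes at offsets 1..8: CE 75 40 1F 41 10 4E EF.
In little-endian order the low byte comes first in memory.
Reassemble most-significant byte first: EF 4E 10 41 1F 40 75 CE → 0xEF4E10411F4075CE.
Top bit is set, so as a signed 64-bit value this is 0xEF4E10411F4075CE − 2^64 = -1203006178578106930.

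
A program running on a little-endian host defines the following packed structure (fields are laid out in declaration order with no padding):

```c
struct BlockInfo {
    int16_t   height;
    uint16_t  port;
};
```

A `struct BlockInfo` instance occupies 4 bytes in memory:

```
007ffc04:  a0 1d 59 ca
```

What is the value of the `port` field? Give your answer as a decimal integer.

`port` follows `height` (2 bytes), so it starts at byte offset 2 and occupies 2 bytes.
Bytes at offsets 2..3: 59 CA.
In little-endian order the low byte comes first in memory.
Reassemble most-significant byte first: CA 59 → 0xCA59.
0xCA59 = 51801.

51801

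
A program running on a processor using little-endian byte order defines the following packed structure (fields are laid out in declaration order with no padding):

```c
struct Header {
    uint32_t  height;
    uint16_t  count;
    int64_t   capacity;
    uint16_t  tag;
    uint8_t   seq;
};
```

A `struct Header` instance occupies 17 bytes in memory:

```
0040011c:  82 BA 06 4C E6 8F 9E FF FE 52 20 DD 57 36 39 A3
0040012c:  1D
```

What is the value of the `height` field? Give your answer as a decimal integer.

`height` is the first field, at byte offset 0, occupying 4 bytes.
Bytes at offsets 0..3: 82 BA 06 4C.
Little-endian stores the least-significant byte at the lowest address.
Reassemble most-significant byte first: 4C 06 BA 82 → 0x4C06BA82.
0x4C06BA82 = 1275509378.

1275509378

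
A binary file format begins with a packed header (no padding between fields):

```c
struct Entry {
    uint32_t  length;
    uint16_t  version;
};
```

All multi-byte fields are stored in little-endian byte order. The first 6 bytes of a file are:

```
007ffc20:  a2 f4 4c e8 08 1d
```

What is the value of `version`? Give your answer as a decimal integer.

`version` follows `length` (4 bytes), so it starts at byte offset 4 and occupies 2 bytes.
Bytes at offsets 4..5: 08 1D.
Little-endian stores the least-significant byte at the lowest address.
Reassemble most-significant byte first: 1D 08 → 0x1D08.
0x1D08 = 7432.

7432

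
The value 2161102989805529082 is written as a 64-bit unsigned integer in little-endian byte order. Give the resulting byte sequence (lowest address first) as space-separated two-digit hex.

FA A7 64 1E B8 C7 FD 1D

2161102989805529082 in hexadecimal, padded to 64 bits, is 0x1DFDC7B81E64A7FA.
Split into bytes (most-significant first): 1D FD C7 B8 1E 64 A7 FA.
Little-endian stores the least-significant byte at the lowest address.
So at ascending addresses the bytes are FA A7 64 1E B8 C7 FD 1D.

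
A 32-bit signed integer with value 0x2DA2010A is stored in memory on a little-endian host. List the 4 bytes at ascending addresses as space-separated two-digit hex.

0A 01 A2 2D

Split into bytes (most-significant first): 2D A2 01 0A.
In little-endian order the low byte comes first in memory.
So at ascending addresses the bytes are 0A 01 A2 2D.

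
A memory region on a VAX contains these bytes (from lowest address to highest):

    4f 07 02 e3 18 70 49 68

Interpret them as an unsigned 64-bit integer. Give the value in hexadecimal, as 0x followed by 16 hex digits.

In little-endian order the low byte comes first in memory.
Reassemble most-significant byte first: 68 49 70 18 E3 02 07 4F → 0x68497018E302074F.

0x68497018E302074F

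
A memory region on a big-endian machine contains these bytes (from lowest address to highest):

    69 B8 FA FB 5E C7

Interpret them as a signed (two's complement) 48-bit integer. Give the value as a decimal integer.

In big-endian order the high byte comes first in memory.
The bytes are already most-significant first: 0x69B8FAFB5EC7.
0x69B8FAFB5EC7 = 116243205676743.

116243205676743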